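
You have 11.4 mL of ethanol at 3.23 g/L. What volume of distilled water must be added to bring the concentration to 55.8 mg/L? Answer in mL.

648 mL

55.8 mg/L = 0.0558 g/L.
V₂ = C₁V₁/C₂ = 3.23 × 11.4 / 0.0558 = 660 mL.
Diluent to add = V₂ − V₁ = 660 − 11.4 = 648 mL.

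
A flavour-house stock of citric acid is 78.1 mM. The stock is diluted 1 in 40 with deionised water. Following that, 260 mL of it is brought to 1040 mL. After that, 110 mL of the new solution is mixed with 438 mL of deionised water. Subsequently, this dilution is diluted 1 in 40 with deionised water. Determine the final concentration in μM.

2.45 μM

Overall dilution factor = 40 × 4 × 4.982 × 40 = 3.19 × 10⁴.
78.1 mM / 3.19 × 10⁴ = 2.45 × 10⁻³ mM = 2.45 μM.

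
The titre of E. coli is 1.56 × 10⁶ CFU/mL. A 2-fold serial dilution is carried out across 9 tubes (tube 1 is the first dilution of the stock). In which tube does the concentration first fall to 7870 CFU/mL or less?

tube 8

Tube n has concentration 1.56 × 10⁶ CFU/mL / 2ⁿ.
Need 2ⁿ ≥ 1.56 × 10⁶ CFU/mL / 7870 CFU/mL = 198, so n ≥ 7.63.
First such tube: n = 8.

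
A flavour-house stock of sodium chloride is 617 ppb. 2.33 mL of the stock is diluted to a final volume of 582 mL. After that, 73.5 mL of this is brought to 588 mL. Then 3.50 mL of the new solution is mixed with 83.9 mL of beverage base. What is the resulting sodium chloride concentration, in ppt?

Overall dilution factor = 249.8 × 8 × 24.97 = 4.99 × 10⁴.
617 ppb / 4.99 × 10⁴ = 0.0124 ppb = 12.4 ppt.

12.4 ppt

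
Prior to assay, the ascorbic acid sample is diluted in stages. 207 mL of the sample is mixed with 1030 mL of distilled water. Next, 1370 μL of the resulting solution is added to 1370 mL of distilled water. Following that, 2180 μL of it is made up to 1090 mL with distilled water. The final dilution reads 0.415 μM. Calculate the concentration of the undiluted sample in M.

Overall dilution factor = 5.976 × 1001 × 500 = 2.99 × 10⁶.
Original = 0.415 μM × 2.99 × 10⁶ = 1.24 × 10⁶ μM = 1.24 M.

1.24 M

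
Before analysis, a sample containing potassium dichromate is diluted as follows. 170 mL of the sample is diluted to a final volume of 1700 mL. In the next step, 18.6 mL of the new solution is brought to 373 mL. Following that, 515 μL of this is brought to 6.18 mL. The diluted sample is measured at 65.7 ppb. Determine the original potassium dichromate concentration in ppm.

Overall dilution factor = 10 × 20.05 × 12 = 2406.
Original = 65.7 ppb × 2406 = 1.58 × 10⁵ ppb = 158 ppm.

158 ppm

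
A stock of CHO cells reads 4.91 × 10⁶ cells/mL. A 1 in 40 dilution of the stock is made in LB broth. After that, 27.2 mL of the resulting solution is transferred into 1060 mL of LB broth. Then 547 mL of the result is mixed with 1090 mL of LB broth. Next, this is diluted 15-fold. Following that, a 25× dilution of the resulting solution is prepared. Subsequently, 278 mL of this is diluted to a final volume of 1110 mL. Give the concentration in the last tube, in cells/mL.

Overall dilution factor = 40 × 39.97 × 2.993 × 15 × 25 × 3.993 = 7.16 × 10⁶.
4.91 × 10⁶ cells/mL / 7.16 × 10⁶ = 0.685 cells/mL.

0.685 cells/mL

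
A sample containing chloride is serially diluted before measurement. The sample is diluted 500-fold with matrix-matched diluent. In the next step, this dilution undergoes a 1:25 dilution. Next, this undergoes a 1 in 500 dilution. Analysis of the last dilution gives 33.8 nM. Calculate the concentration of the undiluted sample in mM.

Overall dilution factor = 500 × 25 × 500 = 6.25 × 10⁶.
Original = 33.8 nM × 6.25 × 10⁶ = 2.11 × 10⁸ nM = 211 mM.

211 mM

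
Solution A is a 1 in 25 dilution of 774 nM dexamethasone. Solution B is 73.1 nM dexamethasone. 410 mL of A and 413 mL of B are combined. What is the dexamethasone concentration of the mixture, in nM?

52.1 nM

C_A = 774 nM / 25 = 31.0 nM.
C_mix = (C_A·V_A + C_B·V_B)/(V_A + V_B) = (31.0×410 + 73.1×413) / 823.0 = 52.1 nM.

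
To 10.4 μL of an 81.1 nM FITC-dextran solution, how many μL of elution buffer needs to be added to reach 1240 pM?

1240 pM = 1.24 nM.
V₂ = C₁V₁/C₂ = 81.1 × 10.4 / 1.24 = 680 μL.
Diluent to add = V₂ − V₁ = 680 − 10.4 = 670 μL.

670 μL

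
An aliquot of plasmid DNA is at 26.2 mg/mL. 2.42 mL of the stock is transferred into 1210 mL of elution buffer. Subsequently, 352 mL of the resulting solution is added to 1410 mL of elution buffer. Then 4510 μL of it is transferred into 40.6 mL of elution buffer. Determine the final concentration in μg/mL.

Overall dilution factor = 501 × 5.006 × 10.00 = 2.51 × 10⁴.
26.2 mg/mL / 2.51 × 10⁴ = 1.04 × 10⁻³ mg/mL = 1.04 μg/mL.

1.04 μg/mL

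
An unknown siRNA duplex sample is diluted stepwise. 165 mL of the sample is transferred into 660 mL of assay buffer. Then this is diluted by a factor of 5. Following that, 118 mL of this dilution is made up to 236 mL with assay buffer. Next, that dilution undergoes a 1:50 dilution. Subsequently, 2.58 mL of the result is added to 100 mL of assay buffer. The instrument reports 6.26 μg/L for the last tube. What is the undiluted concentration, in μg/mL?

622 μg/mL

Overall dilution factor = 5 × 5 × 2 × 50 × 39.76 = 9.94 × 10⁴.
Original = 6.26 μg/L × 9.94 × 10⁴ = 6.22 × 10⁵ μg/L = 622 μg/mL.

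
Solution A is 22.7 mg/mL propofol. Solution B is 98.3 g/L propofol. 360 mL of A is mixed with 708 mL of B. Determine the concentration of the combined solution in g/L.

C_B = 98.3 g/L = 98.3 mg/mL.
C_mix = (C_A·V_A + C_B·V_B)/(V_A + V_B) = (22.7×360 + 98.3×708) / 1068 = 72.8 mg/mL = 72.8 g/L.

72.8 g/L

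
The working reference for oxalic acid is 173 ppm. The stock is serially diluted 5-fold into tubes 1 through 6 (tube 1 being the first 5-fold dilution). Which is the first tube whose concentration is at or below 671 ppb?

Tube n has concentration 173 ppm / 5ⁿ.
Need 5ⁿ ≥ 173 ppm / 671 ppb = 258, so n ≥ 3.45.
First such tube: n = 4.

tube 4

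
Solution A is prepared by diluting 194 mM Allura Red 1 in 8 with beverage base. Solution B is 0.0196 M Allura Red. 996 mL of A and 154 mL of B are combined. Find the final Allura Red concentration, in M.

C_A = 194 mM / 8 = 24.2 mM.
C_B = 0.0196 M = 19.6 mM.
C_mix = (C_A·V_A + C_B·V_B)/(V_A + V_B) = (24.2×996 + 19.6×154) / 1150 = 23.6 mM = 0.0236 M.

0.0236 M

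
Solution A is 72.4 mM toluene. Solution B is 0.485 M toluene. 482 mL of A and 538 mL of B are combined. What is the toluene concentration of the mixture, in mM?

290 mM

C_B = 0.485 M = 485 mM.
C_mix = (C_A·V_A + C_B·V_B)/(V_A + V_B) = (72.4×482 + 485×538) / 1020 = 290 mM.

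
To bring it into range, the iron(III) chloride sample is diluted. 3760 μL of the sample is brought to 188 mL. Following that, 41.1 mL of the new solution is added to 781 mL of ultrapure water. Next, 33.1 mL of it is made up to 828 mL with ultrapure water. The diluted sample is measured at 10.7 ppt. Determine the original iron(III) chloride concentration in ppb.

Overall dilution factor = 50 × 20.00 × 25.02 = 2.50 × 10⁴.
Original = 10.7 ppt × 2.50 × 10⁴ = 2.68 × 10⁵ ppt = 268 ppb.

268 ppb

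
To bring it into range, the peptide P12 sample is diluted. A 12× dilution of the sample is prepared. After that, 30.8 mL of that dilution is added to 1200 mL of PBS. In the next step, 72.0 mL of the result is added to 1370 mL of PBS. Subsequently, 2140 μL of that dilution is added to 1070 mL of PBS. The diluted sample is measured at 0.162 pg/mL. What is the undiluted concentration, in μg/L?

779 μg/L

Overall dilution factor = 12 × 39.96 × 20.03 × 501 = 4.81 × 10⁶.
Original = 0.162 pg/mL × 4.81 × 10⁶ = 7.79 × 10⁵ pg/mL = 779 μg/L.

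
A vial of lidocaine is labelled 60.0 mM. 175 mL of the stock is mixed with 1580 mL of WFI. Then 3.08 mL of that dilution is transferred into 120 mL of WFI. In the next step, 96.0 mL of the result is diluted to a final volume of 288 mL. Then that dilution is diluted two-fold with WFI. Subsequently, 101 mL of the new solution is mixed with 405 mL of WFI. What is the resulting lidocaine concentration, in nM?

4980 nM

Overall dilution factor = 10.03 × 39.96 × 3 × 2 × 5.010 = 1.20 × 10⁴.
60.0 mM / 1.20 × 10⁴ = 4.98 × 10⁻³ mM = 4980 nM.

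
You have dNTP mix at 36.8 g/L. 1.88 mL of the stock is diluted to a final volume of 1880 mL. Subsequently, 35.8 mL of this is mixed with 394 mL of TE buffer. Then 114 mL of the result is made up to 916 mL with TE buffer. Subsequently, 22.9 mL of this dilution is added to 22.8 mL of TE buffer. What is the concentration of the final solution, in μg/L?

Overall dilution factor = 1000 × 12.01 × 8.035 × 1.996 = 1.93 × 10⁵.
36.8 g/L / 1.93 × 10⁵ = 1.91 × 10⁻⁴ g/L = 191 μg/L.

191 μg/L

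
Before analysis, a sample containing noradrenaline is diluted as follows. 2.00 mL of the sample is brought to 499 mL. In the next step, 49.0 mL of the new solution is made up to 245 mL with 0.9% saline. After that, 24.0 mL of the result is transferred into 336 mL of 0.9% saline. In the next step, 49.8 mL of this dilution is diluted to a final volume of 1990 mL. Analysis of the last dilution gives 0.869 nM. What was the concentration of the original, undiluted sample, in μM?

650 μM

Overall dilution factor = 249.5 × 5 × 15 × 39.96 = 7.48 × 10⁵.
Original = 0.869 nM × 7.48 × 10⁵ = 6.50 × 10⁵ nM = 650 μM.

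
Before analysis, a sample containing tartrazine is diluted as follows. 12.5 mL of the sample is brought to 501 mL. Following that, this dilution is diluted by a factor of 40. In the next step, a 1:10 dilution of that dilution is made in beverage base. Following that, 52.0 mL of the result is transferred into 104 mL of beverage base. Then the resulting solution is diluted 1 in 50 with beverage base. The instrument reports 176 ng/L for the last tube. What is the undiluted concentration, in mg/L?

Overall dilution factor = 40.08 × 40 × 10 × 3 × 50 = 2.40 × 10⁶.
Original = 176 ng/L × 2.40 × 10⁶ = 4.23 × 10⁸ ng/L = 423 mg/L.

423 mg/L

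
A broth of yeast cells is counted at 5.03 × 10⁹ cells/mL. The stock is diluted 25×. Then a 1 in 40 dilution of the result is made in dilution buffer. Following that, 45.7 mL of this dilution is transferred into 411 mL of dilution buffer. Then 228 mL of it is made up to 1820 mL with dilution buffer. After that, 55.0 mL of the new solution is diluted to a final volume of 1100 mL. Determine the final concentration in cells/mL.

Overall dilution factor = 25 × 40 × 9.993 × 7.982 × 20 = 1.60 × 10⁶.
5.03 × 10⁹ cells/mL / 1.60 × 10⁶ = 3150 cells/mL.

3150 cells/mL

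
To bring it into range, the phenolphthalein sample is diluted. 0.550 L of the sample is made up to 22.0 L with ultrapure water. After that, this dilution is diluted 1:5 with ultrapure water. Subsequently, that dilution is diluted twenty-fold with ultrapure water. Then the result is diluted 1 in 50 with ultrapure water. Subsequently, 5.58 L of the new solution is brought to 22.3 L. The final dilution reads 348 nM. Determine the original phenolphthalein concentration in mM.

Overall dilution factor = 40 × 5 × 20 × 50 × 3.996 = 7.99 × 10⁵.
Original = 348 nM × 7.99 × 10⁵ = 2.78 × 10⁸ nM = 278 mM.

278 mM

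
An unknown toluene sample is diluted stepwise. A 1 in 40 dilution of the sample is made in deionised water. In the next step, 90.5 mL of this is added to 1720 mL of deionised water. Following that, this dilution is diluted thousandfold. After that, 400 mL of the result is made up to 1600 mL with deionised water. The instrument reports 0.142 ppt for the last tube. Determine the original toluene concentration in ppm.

0.455 ppm

Overall dilution factor = 40 × 20.01 × 1000 × 4 = 3.20 × 10⁶.
Original = 0.142 ppt × 3.20 × 10⁶ = 4.55 × 10⁵ ppt = 0.455 ppm.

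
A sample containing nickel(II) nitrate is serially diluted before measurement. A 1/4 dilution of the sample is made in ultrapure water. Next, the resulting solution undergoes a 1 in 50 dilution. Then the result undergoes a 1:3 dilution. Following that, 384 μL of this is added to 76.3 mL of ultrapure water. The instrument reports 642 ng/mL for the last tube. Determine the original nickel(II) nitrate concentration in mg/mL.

76.9 mg/mL

Overall dilution factor = 4 × 50 × 3 × 199.7 = 1.20 × 10⁵.
Original = 642 ng/mL × 1.20 × 10⁵ = 7.69 × 10⁷ ng/mL = 76.9 mg/mL.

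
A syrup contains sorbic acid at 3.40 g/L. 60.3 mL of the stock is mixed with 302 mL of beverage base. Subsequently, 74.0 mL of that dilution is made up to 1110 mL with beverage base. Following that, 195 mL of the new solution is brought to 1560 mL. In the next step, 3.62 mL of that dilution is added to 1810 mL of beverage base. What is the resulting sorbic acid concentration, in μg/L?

9.41 μg/L

Overall dilution factor = 6.008 × 15 × 8 × 501 = 3.61 × 10⁵.
3.40 g/L / 3.61 × 10⁵ = 9.41 × 10⁻⁶ g/L = 9.41 μg/L.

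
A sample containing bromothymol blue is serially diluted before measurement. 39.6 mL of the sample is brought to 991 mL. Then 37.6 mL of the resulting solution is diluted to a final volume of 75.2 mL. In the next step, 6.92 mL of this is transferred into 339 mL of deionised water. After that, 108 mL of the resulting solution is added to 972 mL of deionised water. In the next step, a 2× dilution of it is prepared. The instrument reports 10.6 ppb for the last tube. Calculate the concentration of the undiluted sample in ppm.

530 ppm

Overall dilution factor = 25.03 × 2 × 49.99 × 10 × 2 = 5.00 × 10⁴.
Original = 10.6 ppb × 5.00 × 10⁴ = 5.30 × 10⁵ ppb = 530 ppm.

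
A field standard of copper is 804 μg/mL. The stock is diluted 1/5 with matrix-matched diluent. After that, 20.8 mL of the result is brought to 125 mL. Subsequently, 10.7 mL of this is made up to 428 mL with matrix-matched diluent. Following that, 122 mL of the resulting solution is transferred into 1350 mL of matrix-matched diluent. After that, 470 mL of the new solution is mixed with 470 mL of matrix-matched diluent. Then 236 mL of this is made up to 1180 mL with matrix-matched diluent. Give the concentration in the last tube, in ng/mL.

Overall dilution factor = 5 × 6.010 × 40 × 12.07 × 2 × 5 = 1.45 × 10⁵.
804 μg/mL / 1.45 × 10⁵ = 5.54 × 10⁻³ μg/mL = 5.54 ng/mL.

5.54 ng/mL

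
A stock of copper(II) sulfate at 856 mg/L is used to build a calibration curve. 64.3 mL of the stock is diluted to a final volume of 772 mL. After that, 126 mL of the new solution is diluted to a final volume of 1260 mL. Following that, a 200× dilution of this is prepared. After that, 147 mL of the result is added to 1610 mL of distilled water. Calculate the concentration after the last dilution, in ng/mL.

2.98 ng/mL

Overall dilution factor = 12.01 × 10 × 200 × 11.95 = 2.87 × 10⁵.
856 mg/L / 2.87 × 10⁵ = 2.98 × 10⁻³ mg/L = 2.98 ng/mL.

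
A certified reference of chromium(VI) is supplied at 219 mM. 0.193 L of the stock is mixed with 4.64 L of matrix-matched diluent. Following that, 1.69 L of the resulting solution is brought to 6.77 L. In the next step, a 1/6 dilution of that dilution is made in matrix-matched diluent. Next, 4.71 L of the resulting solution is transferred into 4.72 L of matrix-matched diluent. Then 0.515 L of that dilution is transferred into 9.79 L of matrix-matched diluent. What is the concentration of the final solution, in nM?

Overall dilution factor = 25.04 × 4.006 × 6 × 2.002 × 20.01 = 2.41 × 10⁴.
219 mM / 2.41 × 10⁴ = 9.08 × 10⁻³ mM = 9080 nM.

9080 nM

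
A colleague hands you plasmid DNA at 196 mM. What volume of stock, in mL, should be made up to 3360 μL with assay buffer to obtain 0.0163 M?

0.279 mL

0.0163 M = 16.3 mM.
V₁ = C₂V₂/C₁ = 16.3 × 3360 / 196 = 279 μL = 0.279 mL.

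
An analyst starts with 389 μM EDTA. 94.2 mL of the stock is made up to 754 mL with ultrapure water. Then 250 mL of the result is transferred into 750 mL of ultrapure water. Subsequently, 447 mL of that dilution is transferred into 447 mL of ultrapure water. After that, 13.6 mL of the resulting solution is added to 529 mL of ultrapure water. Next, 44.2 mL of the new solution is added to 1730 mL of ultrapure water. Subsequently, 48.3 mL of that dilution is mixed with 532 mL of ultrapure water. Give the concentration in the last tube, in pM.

316 pM

Overall dilution factor = 8.004 × 4 × 2 × 39.90 × 40.14 × 12.01 = 1.23 × 10⁶.
389 μM / 1.23 × 10⁶ = 3.16 × 10⁻⁴ μM = 316 pM.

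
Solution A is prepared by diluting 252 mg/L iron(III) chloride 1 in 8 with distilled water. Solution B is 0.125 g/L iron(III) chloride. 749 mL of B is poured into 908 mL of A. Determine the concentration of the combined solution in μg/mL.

73.8 μg/mL

C_A = 252 mg/L / 8 = 31.5 mg/L.
C_B = 0.125 g/L = 125 mg/L.
C_mix = (C_A·V_A + C_B·V_B)/(V_A + V_B) = (31.5×908 + 125×749) / 1657 = 73.8 mg/L = 73.8 μg/mL.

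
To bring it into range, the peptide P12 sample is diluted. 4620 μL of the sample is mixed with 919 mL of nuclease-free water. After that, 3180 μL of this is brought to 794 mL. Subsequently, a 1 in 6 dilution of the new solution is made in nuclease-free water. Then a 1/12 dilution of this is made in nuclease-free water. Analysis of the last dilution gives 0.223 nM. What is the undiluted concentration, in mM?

Overall dilution factor = 199.9 × 249.7 × 6 × 12 = 3.59 × 10⁶.
Original = 0.223 nM × 3.59 × 10⁶ = 8.01 × 10⁵ nM = 0.801 mM.

0.801 mM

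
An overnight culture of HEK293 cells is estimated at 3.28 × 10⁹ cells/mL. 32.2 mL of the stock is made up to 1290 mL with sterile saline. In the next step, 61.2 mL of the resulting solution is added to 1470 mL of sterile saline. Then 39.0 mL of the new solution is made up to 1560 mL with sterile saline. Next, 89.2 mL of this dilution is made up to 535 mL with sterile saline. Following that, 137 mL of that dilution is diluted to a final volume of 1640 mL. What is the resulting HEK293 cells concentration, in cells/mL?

Overall dilution factor = 40.06 × 25.02 × 40 × 5.998 × 11.97 = 2.88 × 10⁶.
3.28 × 10⁹ cells/mL / 2.88 × 10⁶ = 1140 cells/mL.

1140 cells/mL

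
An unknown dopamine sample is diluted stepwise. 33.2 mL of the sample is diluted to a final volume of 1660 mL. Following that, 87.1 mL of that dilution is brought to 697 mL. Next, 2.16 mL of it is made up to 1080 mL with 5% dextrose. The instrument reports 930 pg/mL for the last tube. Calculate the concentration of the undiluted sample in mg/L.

Overall dilution factor = 50 × 8.002 × 500 = 2.00 × 10⁵.
Original = 930 pg/mL × 2.00 × 10⁵ = 1.86 × 10⁸ pg/mL = 186 mg/L.

186 mg/L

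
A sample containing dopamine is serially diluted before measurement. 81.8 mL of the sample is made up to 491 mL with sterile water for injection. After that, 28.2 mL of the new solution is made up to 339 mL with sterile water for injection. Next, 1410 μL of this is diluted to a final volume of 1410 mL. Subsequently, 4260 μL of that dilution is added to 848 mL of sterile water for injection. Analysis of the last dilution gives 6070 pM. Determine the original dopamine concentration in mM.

Overall dilution factor = 6.002 × 12.02 × 1000 × 200.1 = 1.44 × 10⁷.
Original = 6070 pM × 1.44 × 10⁷ = 8.76 × 10¹⁰ pM = 87.6 mM.

87.6 mM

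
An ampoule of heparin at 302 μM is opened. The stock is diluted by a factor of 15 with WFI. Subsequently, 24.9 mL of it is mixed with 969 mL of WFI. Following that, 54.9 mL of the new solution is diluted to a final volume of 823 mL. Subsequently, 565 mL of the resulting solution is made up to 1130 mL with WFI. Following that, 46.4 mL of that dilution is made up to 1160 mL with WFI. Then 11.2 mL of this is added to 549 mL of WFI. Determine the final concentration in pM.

Overall dilution factor = 15 × 39.92 × 14.99 × 2 × 25 × 50.02 = 2.24 × 10⁷.
302 μM / 2.24 × 10⁷ = 1.35 × 10⁻⁵ μM = 13.5 pM.

13.5 pM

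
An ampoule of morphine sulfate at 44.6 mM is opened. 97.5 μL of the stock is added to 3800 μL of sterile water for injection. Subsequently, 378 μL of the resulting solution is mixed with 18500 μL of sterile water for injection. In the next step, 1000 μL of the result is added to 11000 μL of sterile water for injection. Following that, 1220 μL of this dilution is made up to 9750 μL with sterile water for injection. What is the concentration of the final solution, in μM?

Overall dilution factor = 39.97 × 49.94 × 12 × 7.992 = 1.91 × 10⁵.
44.6 mM / 1.91 × 10⁵ = 2.33 × 10⁻⁴ mM = 0.233 μM.

0.233 μM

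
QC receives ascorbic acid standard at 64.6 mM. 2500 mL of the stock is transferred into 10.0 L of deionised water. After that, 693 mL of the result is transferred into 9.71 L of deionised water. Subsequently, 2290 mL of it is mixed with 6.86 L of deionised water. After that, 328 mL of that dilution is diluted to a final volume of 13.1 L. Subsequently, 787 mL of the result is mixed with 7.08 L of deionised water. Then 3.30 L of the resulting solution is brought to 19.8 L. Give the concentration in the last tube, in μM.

0.0899 μM

Overall dilution factor = 5 × 15.01 × 3.996 × 39.94 × 9.996 × 6 = 7.18 × 10⁵.
64.6 mM / 7.18 × 10⁵ = 8.99 × 10⁻⁵ mM = 0.0899 μM.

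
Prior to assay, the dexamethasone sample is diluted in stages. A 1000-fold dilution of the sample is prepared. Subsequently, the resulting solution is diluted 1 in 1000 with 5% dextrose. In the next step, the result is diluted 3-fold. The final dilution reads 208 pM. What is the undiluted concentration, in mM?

0.624 mM

Overall dilution factor = 1000 × 1000 × 3 = 3.00 × 10⁶.
Original = 208 pM × 3.00 × 10⁶ = 6.24 × 10⁸ pM = 0.624 mM.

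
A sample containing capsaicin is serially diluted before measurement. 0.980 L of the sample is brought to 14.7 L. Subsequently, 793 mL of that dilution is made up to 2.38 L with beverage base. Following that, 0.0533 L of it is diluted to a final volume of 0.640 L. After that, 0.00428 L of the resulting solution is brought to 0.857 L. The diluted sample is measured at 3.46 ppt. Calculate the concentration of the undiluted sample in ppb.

Overall dilution factor = 15 × 3.001 × 12.01 × 200.2 = 1.08 × 10⁵.
Original = 3.46 ppt × 1.08 × 10⁵ = 3.75 × 10⁵ ppt = 375 ppb.

375 ppb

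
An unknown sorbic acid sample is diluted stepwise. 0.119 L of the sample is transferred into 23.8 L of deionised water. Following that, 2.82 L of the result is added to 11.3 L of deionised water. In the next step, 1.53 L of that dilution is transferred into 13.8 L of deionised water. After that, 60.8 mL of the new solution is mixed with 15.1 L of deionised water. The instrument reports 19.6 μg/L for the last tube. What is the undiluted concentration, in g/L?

49.3 g/L

Overall dilution factor = 201 × 5.007 × 10.02 × 249.4 = 2.51 × 10⁶.
Original = 19.6 μg/L × 2.51 × 10⁶ = 4.93 × 10⁷ μg/L = 49.3 g/L.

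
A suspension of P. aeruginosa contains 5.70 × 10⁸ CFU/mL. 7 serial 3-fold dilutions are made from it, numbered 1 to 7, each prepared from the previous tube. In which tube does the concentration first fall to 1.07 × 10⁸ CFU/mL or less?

tube 2

Tube n has concentration 5.70 × 10⁸ CFU/mL / 3ⁿ.
Need 3ⁿ ≥ 5.70 × 10⁸ CFU/mL / 1.07 × 10⁸ CFU/mL = 5.33, so n ≥ 1.52.
First such tube: n = 2.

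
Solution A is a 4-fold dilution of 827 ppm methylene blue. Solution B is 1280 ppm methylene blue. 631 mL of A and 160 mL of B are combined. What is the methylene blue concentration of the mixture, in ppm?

424 ppm

C_A = 827 ppm / 4 = 207 ppm.
C_mix = (C_A·V_A + C_B·V_B)/(V_A + V_B) = (207×631 + 1280×160) / 791.0 = 424 ppm.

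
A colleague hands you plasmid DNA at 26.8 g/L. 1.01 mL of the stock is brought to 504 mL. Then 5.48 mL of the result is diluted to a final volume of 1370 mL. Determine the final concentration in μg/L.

Overall dilution factor = 499.0 × 250 = 1.25 × 10⁵.
26.8 g/L / 1.25 × 10⁵ = 2.15 × 10⁻⁴ g/L = 215 μg/L.

215 μg/L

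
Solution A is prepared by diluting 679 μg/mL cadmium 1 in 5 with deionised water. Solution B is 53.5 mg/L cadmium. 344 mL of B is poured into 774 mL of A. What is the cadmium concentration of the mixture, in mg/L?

C_A = 679 μg/mL / 5 = 136 μg/mL.
C_B = 53.5 mg/L = 53.5 μg/mL.
C_mix = (C_A·V_A + C_B·V_B)/(V_A + V_B) = (136×774 + 53.5×344) / 1118 = 110 μg/mL = 110 mg/L.

110 mg/L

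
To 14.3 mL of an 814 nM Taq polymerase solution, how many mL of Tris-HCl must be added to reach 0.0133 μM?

861 mL

0.0133 μM = 13.3 nM.
V₂ = C₁V₁/C₂ = 814 × 14.3 / 13.3 = 875 mL.
Diluent to add = V₂ − V₁ = 875 − 14.3 = 861 mL.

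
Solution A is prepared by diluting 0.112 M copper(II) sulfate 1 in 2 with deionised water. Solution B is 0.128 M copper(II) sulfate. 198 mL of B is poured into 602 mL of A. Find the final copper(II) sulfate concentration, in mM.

C_A = 0.112 M / 2 = 0.0560 M.
C_mix = (C_A·V_A + C_B·V_B)/(V_A + V_B) = (0.0560×602 + 0.128×198) / 800.0 = 0.0738 M = 73.8 mM.

73.8 mM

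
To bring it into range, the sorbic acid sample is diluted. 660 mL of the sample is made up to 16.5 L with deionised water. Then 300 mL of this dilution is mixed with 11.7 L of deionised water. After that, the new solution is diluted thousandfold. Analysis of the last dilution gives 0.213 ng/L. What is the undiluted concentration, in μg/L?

Overall dilution factor = 25 × 40 × 1000 = 1.00 × 10⁶.
Original = 0.213 ng/L × 1.00 × 10⁶ = 2.13 × 10⁵ ng/L = 213 μg/L.

213 μg/L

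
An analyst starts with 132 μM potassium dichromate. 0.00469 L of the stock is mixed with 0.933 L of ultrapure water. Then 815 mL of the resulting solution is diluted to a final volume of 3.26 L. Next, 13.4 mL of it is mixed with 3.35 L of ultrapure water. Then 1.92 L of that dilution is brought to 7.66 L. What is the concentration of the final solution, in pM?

Overall dilution factor = 199.9 × 4 × 251 × 3.990 = 8.01 × 10⁵.
132 μM / 8.01 × 10⁵ = 1.65 × 10⁻⁴ μM = 165 pM.

165 pM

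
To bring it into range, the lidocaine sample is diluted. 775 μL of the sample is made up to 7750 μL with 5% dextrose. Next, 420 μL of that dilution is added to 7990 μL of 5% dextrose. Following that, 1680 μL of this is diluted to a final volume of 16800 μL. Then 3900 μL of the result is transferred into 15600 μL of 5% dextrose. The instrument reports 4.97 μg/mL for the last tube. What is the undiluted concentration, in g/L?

Overall dilution factor = 10 × 20.02 × 10 × 5 = 1.00 × 10⁴.
Original = 4.97 μg/mL × 1.00 × 10⁴ = 4.98 × 10⁴ μg/mL = 49.8 g/L.

49.8 g/L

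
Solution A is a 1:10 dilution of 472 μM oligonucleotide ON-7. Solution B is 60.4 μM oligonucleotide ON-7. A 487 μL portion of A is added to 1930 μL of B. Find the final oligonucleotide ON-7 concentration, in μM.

C_A = 472 μM / 10 = 47.2 μM.
C_mix = (C_A·V_A + C_B·V_B)/(V_A + V_B) = (47.2×487 + 60.4×1930) / 2417 = 57.7 μM.

57.7 μM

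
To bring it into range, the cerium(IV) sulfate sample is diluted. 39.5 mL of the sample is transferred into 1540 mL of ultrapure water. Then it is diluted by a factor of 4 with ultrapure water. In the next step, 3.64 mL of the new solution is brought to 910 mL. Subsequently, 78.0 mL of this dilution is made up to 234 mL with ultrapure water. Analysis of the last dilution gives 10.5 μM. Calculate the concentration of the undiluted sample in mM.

Overall dilution factor = 39.99 × 4 × 250 × 3 = 1.20 × 10⁵.
Original = 10.5 μM × 1.20 × 10⁵ = 1.26 × 10⁶ μM = 1260 mM.

1260 mM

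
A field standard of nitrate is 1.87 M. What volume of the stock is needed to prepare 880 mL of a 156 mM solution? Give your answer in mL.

73.4 mL

156 mM = 0.156 M.
V₁ = C₂V₂/C₁ = 0.156 × 880 / 1.87 = 73.4 mL.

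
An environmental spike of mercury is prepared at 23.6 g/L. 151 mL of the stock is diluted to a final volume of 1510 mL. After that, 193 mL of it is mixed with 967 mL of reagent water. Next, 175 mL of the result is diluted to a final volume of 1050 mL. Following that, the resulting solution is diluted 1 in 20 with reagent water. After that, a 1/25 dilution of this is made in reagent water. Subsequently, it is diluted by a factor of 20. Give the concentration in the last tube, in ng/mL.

Overall dilution factor = 10 × 6.010 × 6 × 20 × 25 × 20 = 3.61 × 10⁶.
23.6 g/L / 3.61 × 10⁶ = 6.54 × 10⁻⁶ g/L = 6.54 ng/mL.

6.54 ng/mL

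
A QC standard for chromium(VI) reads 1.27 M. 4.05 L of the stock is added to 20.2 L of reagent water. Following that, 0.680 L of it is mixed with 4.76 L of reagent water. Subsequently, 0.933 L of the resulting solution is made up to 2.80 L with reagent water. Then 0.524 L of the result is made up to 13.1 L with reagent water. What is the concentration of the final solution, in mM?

Overall dilution factor = 5.988 × 8 × 3.001 × 25 = 3594.
1.27 M / 3594 = 3.53 × 10⁻⁴ M = 0.353 mM.

0.353 mM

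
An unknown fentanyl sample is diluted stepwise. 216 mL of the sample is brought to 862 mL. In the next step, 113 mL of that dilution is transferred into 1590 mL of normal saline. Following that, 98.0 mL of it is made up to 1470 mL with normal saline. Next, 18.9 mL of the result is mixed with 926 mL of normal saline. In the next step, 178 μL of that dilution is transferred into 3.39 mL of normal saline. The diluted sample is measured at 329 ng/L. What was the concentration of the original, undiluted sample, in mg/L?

297 mg/L

Overall dilution factor = 3.991 × 15.07 × 15 × 49.99 × 20.04 = 9.04 × 10⁵.
Original = 329 ng/L × 9.04 × 10⁵ = 2.97 × 10⁸ ng/L = 297 mg/L.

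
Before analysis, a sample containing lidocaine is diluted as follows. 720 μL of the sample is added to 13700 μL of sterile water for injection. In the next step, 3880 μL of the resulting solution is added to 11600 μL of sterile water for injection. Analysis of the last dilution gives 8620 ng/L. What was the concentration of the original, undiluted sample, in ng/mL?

Overall dilution factor = 20.03 × 3.990 = 79.9.
Original = 8620 ng/L × 79.9 = 6.89 × 10⁵ ng/L = 689 ng/mL.

689 ng/mL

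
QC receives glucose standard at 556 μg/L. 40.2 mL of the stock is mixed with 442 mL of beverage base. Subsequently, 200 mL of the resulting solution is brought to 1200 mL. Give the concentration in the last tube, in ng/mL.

Overall dilution factor = 12.00 × 6 = 72.0.
556 μg/L / 72.0 = 7.73 μg/L = 7.73 ng/mL.

7.73 ng/mL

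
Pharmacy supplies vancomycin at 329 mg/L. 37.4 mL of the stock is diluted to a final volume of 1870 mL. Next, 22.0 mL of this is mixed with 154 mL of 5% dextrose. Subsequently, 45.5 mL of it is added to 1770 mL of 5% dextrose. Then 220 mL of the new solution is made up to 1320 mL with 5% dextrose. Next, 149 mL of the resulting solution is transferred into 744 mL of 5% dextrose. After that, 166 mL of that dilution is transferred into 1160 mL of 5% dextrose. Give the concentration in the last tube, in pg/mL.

71.8 pg/mL

Overall dilution factor = 50 × 8 × 39.90 × 6 × 5.993 × 7.988 = 4.58 × 10⁶.
329 mg/L / 4.58 × 10⁶ = 7.18 × 10⁻⁵ mg/L = 71.8 pg/mL.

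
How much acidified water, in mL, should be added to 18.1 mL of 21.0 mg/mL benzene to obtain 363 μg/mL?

363 μg/mL = 0.363 mg/mL.
V₂ = C₁V₁/C₂ = 21.0 × 18.1 / 0.363 = 1047 mL.
Diluent to add = V₂ − V₁ = 1047 − 18.1 = 1030 mL.

1030 mL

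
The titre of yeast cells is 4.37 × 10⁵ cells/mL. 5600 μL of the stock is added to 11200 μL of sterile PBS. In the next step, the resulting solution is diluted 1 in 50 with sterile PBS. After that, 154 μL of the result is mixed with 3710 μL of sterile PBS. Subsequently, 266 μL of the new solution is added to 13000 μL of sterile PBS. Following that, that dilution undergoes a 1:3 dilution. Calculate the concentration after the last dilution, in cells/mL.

0.776 cells/mL

Overall dilution factor = 3 × 50 × 25.09 × 49.87 × 3 = 5.63 × 10⁵.
4.37 × 10⁵ cells/mL / 5.63 × 10⁵ = 0.776 cells/mL.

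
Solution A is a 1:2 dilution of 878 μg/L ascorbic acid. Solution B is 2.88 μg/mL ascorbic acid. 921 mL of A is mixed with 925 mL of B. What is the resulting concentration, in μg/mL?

1.66 μg/mL

C_A = 878 μg/L / 2 = 439 μg/L.
C_B = 2.88 μg/mL = 2880 μg/L.
C_mix = (C_A·V_A + C_B·V_B)/(V_A + V_B) = (439×921 + 2880×925) / 1846 = 1662 μg/L = 1.66 μg/mL.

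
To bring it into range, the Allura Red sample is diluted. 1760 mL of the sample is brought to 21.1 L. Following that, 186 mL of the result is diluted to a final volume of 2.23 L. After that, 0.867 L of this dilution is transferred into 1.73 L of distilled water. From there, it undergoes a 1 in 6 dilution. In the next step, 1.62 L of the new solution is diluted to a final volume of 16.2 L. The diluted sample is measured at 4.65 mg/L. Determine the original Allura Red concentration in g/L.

Overall dilution factor = 11.99 × 11.99 × 2.995 × 6 × 10 = 2.58 × 10⁴.
Original = 4.65 mg/L × 2.58 × 10⁴ = 1.20 × 10⁵ mg/L = 120 g/L.

120 g/L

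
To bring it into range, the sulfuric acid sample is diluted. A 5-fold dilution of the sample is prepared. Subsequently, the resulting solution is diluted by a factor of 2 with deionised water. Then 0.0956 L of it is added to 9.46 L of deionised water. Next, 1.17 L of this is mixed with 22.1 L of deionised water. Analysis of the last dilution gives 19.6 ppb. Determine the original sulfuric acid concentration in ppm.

Overall dilution factor = 5 × 2 × 99.95 × 19.89 = 1.99 × 10⁴.
Original = 19.6 ppb × 1.99 × 10⁴ = 3.90 × 10⁵ ppb = 390 ppm.

390 ppm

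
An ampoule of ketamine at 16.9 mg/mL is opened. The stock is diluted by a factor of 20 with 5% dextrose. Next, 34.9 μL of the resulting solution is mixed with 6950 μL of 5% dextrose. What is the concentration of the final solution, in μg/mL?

4.22 μg/mL

Overall dilution factor = 20 × 200.1 = 4003.
16.9 mg/mL / 4003 = 4.22 × 10⁻³ mg/mL = 4.22 μg/mL.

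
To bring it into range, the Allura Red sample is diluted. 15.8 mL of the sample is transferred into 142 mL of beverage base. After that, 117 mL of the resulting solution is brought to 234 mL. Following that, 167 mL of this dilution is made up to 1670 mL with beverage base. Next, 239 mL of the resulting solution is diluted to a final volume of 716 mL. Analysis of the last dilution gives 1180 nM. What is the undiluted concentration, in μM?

Overall dilution factor = 9.987 × 2 × 10 × 2.996 = 598.
Original = 1180 nM × 598 = 7.06 × 10⁵ nM = 706 μM.

706 μM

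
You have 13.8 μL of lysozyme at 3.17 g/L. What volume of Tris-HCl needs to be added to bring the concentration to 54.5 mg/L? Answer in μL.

54.5 mg/L = 0.0545 g/L.
V₂ = C₁V₁/C₂ = 3.17 × 13.8 / 0.0545 = 803 μL.
Diluent to add = V₂ − V₁ = 803 − 13.8 = 789 μL.

789 μL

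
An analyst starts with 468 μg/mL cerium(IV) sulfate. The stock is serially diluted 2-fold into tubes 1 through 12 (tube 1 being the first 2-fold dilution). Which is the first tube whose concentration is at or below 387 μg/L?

tube 11

Tube n has concentration 468 μg/mL / 2ⁿ.
Need 2ⁿ ≥ 468 μg/mL / 387 μg/L = 1209, so n ≥ 10.24.
First such tube: n = 11.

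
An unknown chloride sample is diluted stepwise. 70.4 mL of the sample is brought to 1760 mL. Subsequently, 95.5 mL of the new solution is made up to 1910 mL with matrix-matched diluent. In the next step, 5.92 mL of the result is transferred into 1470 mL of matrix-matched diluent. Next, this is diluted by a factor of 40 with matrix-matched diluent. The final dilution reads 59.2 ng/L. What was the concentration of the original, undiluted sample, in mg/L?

295 mg/L

Overall dilution factor = 25 × 20 × 249.3 × 40 = 4.99 × 10⁶.
Original = 59.2 ng/L × 4.99 × 10⁶ = 2.95 × 10⁸ ng/L = 295 mg/L.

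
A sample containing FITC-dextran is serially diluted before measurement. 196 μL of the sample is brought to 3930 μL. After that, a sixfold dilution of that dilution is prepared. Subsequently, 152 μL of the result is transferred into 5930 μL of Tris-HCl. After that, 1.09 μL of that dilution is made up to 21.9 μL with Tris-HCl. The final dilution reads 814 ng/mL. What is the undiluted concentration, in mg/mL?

Overall dilution factor = 20.05 × 6 × 40.01 × 20.09 = 9.67 × 10⁴.
Original = 814 ng/mL × 9.67 × 10⁴ = 7.87 × 10⁷ ng/mL = 78.7 mg/mL.

78.7 mg/mL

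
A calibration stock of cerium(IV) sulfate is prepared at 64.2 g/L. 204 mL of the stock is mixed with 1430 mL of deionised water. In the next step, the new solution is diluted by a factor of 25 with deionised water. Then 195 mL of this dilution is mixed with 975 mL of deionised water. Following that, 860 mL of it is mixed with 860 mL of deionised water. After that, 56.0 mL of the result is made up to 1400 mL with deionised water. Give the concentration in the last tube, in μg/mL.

1.07 μg/mL

Overall dilution factor = 8.010 × 25 × 6 × 2 × 25 = 6.01 × 10⁴.
64.2 g/L / 6.01 × 10⁴ = 1.07 × 10⁻³ g/L = 1.07 μg/mL.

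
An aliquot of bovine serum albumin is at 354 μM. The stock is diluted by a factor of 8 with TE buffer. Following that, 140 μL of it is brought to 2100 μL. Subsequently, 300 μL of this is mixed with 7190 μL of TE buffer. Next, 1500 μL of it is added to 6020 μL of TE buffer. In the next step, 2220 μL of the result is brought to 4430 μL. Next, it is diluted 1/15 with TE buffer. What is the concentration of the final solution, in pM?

Overall dilution factor = 8 × 15 × 24.97 × 5.013 × 1.995 × 15 = 4.50 × 10⁵.
354 μM / 4.50 × 10⁵ = 7.87 × 10⁻⁴ μM = 787 pM.

787 pM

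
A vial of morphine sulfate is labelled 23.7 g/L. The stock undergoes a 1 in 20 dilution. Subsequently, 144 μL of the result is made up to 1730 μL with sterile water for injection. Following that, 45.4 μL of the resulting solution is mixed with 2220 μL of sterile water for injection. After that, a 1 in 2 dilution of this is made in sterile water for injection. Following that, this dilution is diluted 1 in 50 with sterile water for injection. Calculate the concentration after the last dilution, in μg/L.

19.8 μg/L

Overall dilution factor = 20 × 12.01 × 49.90 × 2 × 50 = 1.20 × 10⁶.
23.7 g/L / 1.20 × 10⁶ = 1.98 × 10⁻⁵ g/L = 19.8 μg/L.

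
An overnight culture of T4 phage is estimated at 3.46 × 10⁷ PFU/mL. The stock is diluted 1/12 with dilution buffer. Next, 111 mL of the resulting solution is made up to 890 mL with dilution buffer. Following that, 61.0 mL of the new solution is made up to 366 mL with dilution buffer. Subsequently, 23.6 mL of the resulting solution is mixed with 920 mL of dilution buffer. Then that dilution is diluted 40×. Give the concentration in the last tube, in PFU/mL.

Overall dilution factor = 12 × 8.018 × 6 × 39.98 × 40 = 9.23 × 10⁵.
3.46 × 10⁷ PFU/mL / 9.23 × 10⁵ = 37.5 PFU/mL.

37.5 PFU/mL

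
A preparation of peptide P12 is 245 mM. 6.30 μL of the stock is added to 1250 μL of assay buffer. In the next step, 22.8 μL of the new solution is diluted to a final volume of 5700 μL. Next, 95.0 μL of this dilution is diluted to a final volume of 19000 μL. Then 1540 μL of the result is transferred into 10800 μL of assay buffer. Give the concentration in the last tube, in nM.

Overall dilution factor = 199.4 × 250 × 200 × 8.013 = 7.99 × 10⁷.
245 mM / 7.99 × 10⁷ = 3.07 × 10⁻⁶ mM = 3.07 nM.

3.07 nM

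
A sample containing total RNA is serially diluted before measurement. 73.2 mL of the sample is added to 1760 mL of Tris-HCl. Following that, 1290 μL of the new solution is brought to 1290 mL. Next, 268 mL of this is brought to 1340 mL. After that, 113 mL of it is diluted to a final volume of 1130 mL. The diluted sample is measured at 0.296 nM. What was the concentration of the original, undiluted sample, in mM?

Overall dilution factor = 25.04 × 1000 × 5 × 10 = 1.25 × 10⁶.
Original = 0.296 nM × 1.25 × 10⁶ = 3.71 × 10⁵ nM = 0.371 mM.

0.371 mM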